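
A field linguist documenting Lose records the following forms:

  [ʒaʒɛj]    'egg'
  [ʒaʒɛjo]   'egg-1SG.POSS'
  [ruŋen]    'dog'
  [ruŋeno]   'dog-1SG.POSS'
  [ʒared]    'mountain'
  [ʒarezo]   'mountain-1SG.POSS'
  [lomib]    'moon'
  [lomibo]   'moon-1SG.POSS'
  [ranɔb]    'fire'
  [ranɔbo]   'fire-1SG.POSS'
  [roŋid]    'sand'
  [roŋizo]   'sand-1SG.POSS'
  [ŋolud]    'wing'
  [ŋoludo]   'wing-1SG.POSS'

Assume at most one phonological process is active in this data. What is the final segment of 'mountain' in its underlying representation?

/z/

The stem for 'mountain' ends in [d] in [ʒared] but [z] in [ʒarezo].
The stem 'wing' ([ŋolud], [ŋoludo]) shows [d] unchanged in both environments, so [d] cannot be basic with [z] derived before the 1SG.POSS suffix.
The alternation reflects word-final hardening: voiced fricatives become stops word-finally. /z/ is underlying.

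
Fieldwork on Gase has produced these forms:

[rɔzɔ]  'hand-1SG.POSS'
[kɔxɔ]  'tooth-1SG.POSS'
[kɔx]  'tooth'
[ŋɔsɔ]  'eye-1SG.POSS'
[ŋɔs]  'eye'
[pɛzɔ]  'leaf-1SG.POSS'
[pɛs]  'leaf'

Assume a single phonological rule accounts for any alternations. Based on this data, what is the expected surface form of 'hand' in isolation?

The root 'leaf' surfaces as [pɛzɔ] and [pɛs], with a stem-final [z] ~ [s] alternation.
Compare 'eye', with invariant [s] in [ŋɔsɔ] and [ŋɔs]: an analysis with underlying /s/ and a rule producing [z] before the 1SG.POSS suffix would wrongly predict alternation here too.
So /z/ is underlying, and a rule of word-final obstruent devoicing — voiced obstruents become voiceless word-finally — gives [s].
From [rɔzɔ] the stem 'hand' is /rɔz/; word-finally this yields [rɔs].

[rɔs]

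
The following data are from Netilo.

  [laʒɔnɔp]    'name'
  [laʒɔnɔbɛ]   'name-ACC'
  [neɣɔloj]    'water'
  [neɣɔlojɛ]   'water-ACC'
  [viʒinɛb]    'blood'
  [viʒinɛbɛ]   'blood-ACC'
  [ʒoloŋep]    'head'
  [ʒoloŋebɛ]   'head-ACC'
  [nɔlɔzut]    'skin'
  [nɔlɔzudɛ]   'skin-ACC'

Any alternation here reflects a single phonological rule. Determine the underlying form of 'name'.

/laʒɔnɔp/

In [laʒɔnɔp] and [laʒɔnɔbɛ] the final segment of 'name' alternates: [p] ~ [b].
But 'blood' keeps [b] in both environments ([viʒinɛb], [viʒinɛbɛ]), so there is no rule changing /b/ to [p] in isolation.
The underlying segment must be /p/; voiceless stops become voiced between vowels, yielding [b] there.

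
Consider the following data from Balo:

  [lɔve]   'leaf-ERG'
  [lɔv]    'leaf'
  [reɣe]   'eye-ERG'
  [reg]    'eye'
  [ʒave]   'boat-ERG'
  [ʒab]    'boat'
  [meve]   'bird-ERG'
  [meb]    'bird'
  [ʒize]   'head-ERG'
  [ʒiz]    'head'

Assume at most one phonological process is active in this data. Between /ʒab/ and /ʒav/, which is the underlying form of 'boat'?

/ʒab/

The stem for 'boat' ends in [v] in [ʒave] but [b] in [ʒab].
But 'leaf' keeps [v] in both environments ([lɔve], [lɔv]), so there is no rule changing /v/ to [b] in isolation.
Therefore /b/ is basic and [v] is derived by intervocalic spirantization (voiced stops become fricatives between vowels).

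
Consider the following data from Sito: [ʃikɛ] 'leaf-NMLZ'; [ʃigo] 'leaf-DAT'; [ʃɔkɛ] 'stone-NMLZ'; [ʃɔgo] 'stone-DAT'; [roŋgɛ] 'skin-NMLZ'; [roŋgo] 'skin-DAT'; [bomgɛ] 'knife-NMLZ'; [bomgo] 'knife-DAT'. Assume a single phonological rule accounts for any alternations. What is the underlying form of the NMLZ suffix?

The NMLZ morpheme has two allomorphs, [-gɛ] and [-kɛ].
The DAT suffix, which begins with [g], is invariant after every stem; so [g] is not altered by any rule here.
So the underlying form is /-kɛ/, and voiceless stops become voiced after a nasal.

/-kɛ/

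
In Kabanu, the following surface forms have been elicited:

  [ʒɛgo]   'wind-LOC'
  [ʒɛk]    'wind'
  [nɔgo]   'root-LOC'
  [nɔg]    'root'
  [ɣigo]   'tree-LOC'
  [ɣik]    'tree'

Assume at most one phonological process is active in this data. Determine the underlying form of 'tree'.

The stem for 'tree' ends in [g] in [ɣigo] but [k] in [ɣik].
The stem 'root' ([nɔgo], [nɔg]) shows [g] unchanged in both environments, so [g] cannot be basic with [k] derived in isolation.
The underlying segment must be /k/; voiceless stops become voiced between vowels, yielding [g] there.
The underlying form of 'tree' is therefore /ɣik/.

/ɣik/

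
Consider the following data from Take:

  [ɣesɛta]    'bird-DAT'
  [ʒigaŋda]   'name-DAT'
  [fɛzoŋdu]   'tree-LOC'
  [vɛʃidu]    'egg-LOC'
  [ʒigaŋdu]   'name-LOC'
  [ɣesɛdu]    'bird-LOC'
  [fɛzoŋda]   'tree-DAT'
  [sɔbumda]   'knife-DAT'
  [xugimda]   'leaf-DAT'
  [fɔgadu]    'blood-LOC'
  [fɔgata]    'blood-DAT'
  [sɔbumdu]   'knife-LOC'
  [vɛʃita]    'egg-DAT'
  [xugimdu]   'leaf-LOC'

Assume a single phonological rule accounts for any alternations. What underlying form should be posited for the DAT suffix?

The DAT morpheme has two allomorphs, [-da] and [-ta].
By contrast the LOC suffix keeps its initial [d] throughout — that segment must be underlying.
So the underlying form is /-ta/, and voiceless stops become voiced after a nasal.

/-ta/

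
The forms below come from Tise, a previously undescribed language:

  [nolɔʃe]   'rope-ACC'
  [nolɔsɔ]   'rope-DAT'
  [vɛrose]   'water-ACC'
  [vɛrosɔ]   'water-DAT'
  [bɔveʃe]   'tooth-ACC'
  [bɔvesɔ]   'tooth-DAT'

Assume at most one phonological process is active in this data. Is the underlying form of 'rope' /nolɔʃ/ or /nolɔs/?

The root 'rope' surfaces as [nolɔʃe] and [nolɔsɔ], with a stem-final [ʃ] ~ [s] alternation.
The stem 'water' ([vɛrose], [vɛrosɔ]) shows [s] unchanged in both environments, so [s] cannot be basic with [ʃ] derived before the ACC suffix.
The underlying segment must be /ʃ/; palato-alveolar /ʃ/ becomes [s] when no front vowel follows, yielding [s] there.

/nolɔʃ/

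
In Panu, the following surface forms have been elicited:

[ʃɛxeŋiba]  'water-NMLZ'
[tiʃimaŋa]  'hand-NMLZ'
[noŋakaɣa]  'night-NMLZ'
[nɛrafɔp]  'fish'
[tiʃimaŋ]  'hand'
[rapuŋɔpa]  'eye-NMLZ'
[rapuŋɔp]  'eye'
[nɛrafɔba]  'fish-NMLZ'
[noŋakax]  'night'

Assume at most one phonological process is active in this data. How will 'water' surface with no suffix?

The root 'fish' surfaces as [nɛrafɔp] and [nɛrafɔba], with a stem-final [p] ~ [b] alternation.
But 'eye' keeps [p] in both environments ([rapuŋɔp], [rapuŋɔpa]), so there is no rule changing /p/ to [b] before the NMLZ suffix.
So /b/ is underlying, and a rule of word-final obstruent devoicing — voiced obstruents become voiceless word-finally — gives [p].
From [ʃɛxeŋiba] the stem 'water' is /ʃɛxeŋib/; word-finally this yields [ʃɛxeŋip].

[ʃɛxeŋip]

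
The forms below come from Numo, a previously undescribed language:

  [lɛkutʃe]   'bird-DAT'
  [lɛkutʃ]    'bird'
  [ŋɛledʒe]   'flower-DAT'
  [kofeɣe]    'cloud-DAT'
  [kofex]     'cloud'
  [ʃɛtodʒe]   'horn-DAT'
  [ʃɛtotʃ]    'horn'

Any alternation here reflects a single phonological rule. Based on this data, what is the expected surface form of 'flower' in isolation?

[ŋɛletʃ]

In [ʃɛtodʒe] and [ʃɛtotʃ] the final segment of 'horn' alternates: [dʒ] ~ [tʃ].
The stem 'bird' ([lɛkutʃe], [lɛkutʃ]) shows [tʃ] unchanged in both environments, so [tʃ] cannot be basic with [dʒ] derived before the DAT suffix.
The underlying segment must be /dʒ/; voiced obstruents become voiceless word-finally, yielding [tʃ] there.
The one attested form of 'flower', [ŋɛledʒe], shows underlying /ŋɛledʒ/. Applying the same rule word-finally gives [ŋɛletʃ].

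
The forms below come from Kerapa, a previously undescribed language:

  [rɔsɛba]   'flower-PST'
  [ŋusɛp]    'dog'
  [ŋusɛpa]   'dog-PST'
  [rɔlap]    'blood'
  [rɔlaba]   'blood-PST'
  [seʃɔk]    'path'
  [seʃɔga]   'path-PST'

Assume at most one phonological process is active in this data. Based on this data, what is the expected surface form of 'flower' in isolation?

The root 'blood' surfaces as [rɔlap] and [rɔlaba], with a stem-final [p] ~ [b] alternation.
Compare 'dog', with invariant [p] in [ŋusɛp] and [ŋusɛpa]: an analysis with underlying /p/ and a rule producing [b] before the PST suffix would wrongly predict alternation here too.
The underlying segment must be /b/; voiced obstruents become voiceless word-finally, yielding [p] there.
The one attested form of 'flower', [rɔsɛba], shows underlying /rɔsɛb/. Applying the same rule word-finally gives [rɔsɛp].

[rɔsɛp]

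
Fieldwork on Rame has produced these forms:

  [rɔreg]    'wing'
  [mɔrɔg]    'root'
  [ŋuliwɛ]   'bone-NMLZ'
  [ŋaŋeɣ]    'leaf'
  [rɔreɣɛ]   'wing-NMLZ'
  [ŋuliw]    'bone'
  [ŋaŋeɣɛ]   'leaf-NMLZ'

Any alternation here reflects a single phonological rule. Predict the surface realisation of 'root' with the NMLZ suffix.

[mɔrɔɣɛ]

'wing' shows [ɣ] ~ [g] at the end of the stem ([rɔreɣɛ] vs [rɔreg]).
But 'leaf' keeps [ɣ] in both environments ([ŋaŋeɣɛ], [ŋaŋeɣ]), so there is no rule changing /ɣ/ to [g] in isolation.
The alternation reflects intervocalic spirantization: voiced stops become fricatives between vowels. /g/ is underlying.
The one attested form of 'root', [mɔrɔg], shows underlying /mɔrɔg/. Applying the same rule between vowels gives [mɔrɔɣɛ].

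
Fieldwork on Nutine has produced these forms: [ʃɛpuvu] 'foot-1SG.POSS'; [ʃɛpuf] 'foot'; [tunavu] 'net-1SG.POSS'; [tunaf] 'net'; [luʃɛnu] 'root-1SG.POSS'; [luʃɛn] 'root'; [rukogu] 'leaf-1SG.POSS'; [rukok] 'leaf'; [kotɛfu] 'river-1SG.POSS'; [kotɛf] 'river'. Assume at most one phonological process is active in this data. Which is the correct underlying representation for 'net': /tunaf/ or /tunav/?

In [tunavu] and [tunaf] the final segment of 'net' alternates: [v] ~ [f].
Compare 'river', with invariant [f] in [kotɛfu] and [kotɛf]: an analysis with underlying /f/ and a rule producing [v] before the 1SG.POSS suffix would wrongly predict alternation here too.
So /v/ is underlying, and a rule of word-final obstruent devoicing — voiced obstruents become voiceless word-finally — gives [f].

/tunav/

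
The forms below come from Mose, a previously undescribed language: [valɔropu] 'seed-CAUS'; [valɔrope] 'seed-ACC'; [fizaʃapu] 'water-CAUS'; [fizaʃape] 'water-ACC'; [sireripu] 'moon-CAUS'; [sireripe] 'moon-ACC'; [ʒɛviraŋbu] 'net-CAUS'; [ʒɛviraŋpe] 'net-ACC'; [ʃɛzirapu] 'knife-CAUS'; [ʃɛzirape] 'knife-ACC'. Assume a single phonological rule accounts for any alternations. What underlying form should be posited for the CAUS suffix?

/-bu/

The CAUS suffix surfaces as [-bu] and [-pu], depending on the final segment of the stem.
By contrast the ACC suffix keeps its initial [p] throughout — that segment must be underlying.
So the underlying form is /-bu/, and voiced stops become voiceless after a vowel.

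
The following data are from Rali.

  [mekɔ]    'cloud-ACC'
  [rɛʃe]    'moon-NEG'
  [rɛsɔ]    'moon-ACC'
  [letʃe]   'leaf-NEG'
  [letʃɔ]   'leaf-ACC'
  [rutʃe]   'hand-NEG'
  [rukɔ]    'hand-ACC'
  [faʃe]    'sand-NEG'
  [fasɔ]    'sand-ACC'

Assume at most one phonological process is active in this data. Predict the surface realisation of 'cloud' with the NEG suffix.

In [rutʃe] and [rukɔ] the final segment of 'hand' alternates: [tʃ] ~ [k].
The stem 'leaf' ([letʃe], [letʃɔ]) shows [tʃ] unchanged in both environments, so [tʃ] cannot be basic with [k] derived before the ACC suffix.
The alternation reflects palatalization before a front vowel: /k/ and /s/ become palato-alveolar [tʃ] and [ʃ] before a front vowel. /k/ is underlying.
From [mekɔ] the stem 'cloud' is /mek/; before a front vowel this yields [metʃe].

[metʃe]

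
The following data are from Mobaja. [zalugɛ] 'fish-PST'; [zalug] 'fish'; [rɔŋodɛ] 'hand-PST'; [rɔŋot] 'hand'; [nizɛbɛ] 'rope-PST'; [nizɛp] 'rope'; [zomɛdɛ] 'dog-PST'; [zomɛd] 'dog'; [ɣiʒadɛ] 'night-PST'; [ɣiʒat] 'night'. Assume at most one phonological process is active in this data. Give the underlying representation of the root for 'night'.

/ɣiʒat/

In [ɣiʒadɛ] and [ɣiʒat] the final segment of 'night' alternates: [d] ~ [t].
But 'dog' keeps [d] in both environments ([zomɛdɛ], [zomɛd]), so there is no rule changing /d/ to [t] in isolation.
Therefore /t/ is basic and [d] is derived by intervocalic voicing (voiceless stops become voiced between vowels).
The underlying form of 'night' is therefore /ɣiʒat/.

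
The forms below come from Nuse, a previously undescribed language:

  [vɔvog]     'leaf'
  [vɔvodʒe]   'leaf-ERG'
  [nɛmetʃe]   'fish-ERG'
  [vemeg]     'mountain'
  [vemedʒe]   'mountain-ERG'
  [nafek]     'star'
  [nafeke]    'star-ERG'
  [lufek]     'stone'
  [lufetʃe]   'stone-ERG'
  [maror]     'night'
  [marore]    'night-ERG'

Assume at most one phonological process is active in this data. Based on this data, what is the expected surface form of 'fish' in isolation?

[nɛmek]

The stem for 'stone' ends in [k] in [lufek] but [tʃ] in [lufetʃe].
If /k/ were underlying and a rule turned it into [tʃ] before the ERG suffix, 'star' would also alternate; but it has [k] in both [nafek] and [nafeke].
The underlying segment must be /tʃ/; palato-alveolar /tʃ/ and /dʒ/ become [k] and [g] when no front vowel follows, yielding [k] there.
The one attested form of 'fish', [nɛmetʃe], shows underlying /nɛmetʃ/. Applying the same rule when no front vowel follows gives [nɛmek].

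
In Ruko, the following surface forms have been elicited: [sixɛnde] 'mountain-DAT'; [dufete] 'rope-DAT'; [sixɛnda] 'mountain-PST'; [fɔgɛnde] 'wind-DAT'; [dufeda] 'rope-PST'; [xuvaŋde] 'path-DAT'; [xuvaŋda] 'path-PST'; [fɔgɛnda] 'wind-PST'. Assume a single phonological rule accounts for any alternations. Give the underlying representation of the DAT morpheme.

The DAT suffix surfaces as [-de] and [-te], depending on the final segment of the stem.
By contrast the PST suffix keeps its initial [d] throughout — that segment must be underlying.
So the underlying form is /-te/, and voiceless stops become voiced after a nasal.

/-te/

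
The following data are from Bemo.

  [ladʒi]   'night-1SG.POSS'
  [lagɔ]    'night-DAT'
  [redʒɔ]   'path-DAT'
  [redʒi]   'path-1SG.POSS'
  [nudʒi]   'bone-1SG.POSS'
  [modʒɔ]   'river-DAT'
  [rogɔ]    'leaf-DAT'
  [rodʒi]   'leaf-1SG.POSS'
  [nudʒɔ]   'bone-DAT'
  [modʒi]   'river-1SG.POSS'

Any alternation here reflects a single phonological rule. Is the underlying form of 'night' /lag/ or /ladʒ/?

The stem for 'night' ends in [g] in [lagɔ] but [dʒ] in [ladʒi].
But 'path' keeps [dʒ] in both environments ([redʒɔ], [redʒi]), so there is no rule changing /dʒ/ to [g] before the DAT suffix.
The alternation reflects palatalization before a front vowel: /g/ becomes palato-alveolar [dʒ] before a front vowel. /g/ is underlying.

/lag/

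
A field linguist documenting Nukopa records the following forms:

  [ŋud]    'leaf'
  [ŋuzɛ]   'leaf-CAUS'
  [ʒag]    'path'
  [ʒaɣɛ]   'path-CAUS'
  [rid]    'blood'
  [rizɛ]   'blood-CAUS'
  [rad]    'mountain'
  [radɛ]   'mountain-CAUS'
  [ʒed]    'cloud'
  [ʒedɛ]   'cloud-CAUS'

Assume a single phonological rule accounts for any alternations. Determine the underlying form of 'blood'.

/riz/

The stem for 'blood' ends in [d] in [rid] but [z] in [rizɛ].
But 'mountain' keeps [d] in both environments ([rad], [radɛ]), so there is no rule changing /d/ to [z] before the CAUS suffix.
Therefore /z/ is basic and [d] is derived by word-final hardening (voiced fricatives become stops word-finally).
The underlying form of 'blood' is therefore /riz/.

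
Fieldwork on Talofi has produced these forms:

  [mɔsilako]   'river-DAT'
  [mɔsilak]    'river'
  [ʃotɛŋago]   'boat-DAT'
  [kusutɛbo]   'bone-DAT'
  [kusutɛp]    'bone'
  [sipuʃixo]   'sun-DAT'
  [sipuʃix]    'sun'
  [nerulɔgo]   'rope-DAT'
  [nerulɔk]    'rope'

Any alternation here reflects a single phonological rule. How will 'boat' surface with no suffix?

[ʃotɛŋak]

The stem for 'rope' ends in [g] in [nerulɔgo] but [k] in [nerulɔk].
The stem 'river' ([mɔsilako], [mɔsilak]) shows [k] unchanged in both environments, so [k] cannot be basic with [g] derived before the DAT suffix.
The alternation reflects word-final obstruent devoicing: voiced obstruents become voiceless word-finally. /g/ is underlying.
The one attested form of 'boat', [ʃotɛŋago], shows underlying /ʃotɛŋag/. Applying the same rule word-finally gives [ʃotɛŋak].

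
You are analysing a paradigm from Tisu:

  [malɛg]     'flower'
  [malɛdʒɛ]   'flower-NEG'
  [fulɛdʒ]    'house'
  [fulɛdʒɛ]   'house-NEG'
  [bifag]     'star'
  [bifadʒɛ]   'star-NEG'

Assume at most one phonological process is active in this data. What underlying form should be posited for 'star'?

/bifag/

In [bifag] and [bifadʒɛ] the final segment of 'star' alternates: [g] ~ [dʒ].
The stem 'house' ([fulɛdʒ], [fulɛdʒɛ]) shows [dʒ] unchanged in both environments, so [dʒ] cannot be basic with [g] derived in isolation.
The alternation reflects palatalization before a front vowel: /g/ becomes palato-alveolar [dʒ] before a front vowel. /g/ is underlying.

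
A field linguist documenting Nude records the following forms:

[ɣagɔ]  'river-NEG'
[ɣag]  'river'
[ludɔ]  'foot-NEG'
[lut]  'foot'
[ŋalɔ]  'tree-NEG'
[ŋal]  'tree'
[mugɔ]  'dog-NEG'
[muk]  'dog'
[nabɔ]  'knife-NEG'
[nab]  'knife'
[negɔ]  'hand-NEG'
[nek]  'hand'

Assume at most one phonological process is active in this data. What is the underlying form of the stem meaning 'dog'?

/muk/

The root 'dog' surfaces as [mugɔ] and [muk], with a stem-final [g] ~ [k] alternation.
If /g/ were underlying and a rule turned it into [k] in isolation, 'river' would also alternate; but it has [g] in both [ɣagɔ] and [ɣag].
So /k/ is underlying, and a rule of intervocalic voicing — voiceless stops become voiced between vowels — gives [g].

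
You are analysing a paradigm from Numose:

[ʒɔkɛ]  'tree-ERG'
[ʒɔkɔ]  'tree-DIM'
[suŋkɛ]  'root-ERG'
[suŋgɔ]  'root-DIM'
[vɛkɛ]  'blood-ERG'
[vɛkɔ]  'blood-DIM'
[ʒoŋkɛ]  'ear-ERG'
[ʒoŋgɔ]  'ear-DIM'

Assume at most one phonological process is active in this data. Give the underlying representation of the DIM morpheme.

/-gɔ/

The DIM suffix surfaces as [-gɔ] and [-kɔ], depending on the final segment of the stem.
By contrast the ERG suffix keeps its initial [k] throughout — that segment must be underlying.
So the underlying form is /-gɔ/, and voiced stops become voiceless after a vowel.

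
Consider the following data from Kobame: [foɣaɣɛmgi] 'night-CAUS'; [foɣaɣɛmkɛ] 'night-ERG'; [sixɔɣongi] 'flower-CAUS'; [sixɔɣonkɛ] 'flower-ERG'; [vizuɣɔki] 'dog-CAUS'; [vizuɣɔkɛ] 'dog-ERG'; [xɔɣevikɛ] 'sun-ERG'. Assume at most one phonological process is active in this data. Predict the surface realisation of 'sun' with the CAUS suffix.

The CAUS morpheme has two allomorphs, [-gi] and [-ki].
By contrast the ERG suffix keeps its initial [k] throughout — that segment must be underlying.
The CAUS suffix is therefore /-gi/ underlyingly, with post-vocalic devoicing: voiced stops become voiceless after a vowel.
After 'sun', which ends in a vowel, the suffix surfaces as [-ki], giving [xɔɣeviki].

[xɔɣeviki]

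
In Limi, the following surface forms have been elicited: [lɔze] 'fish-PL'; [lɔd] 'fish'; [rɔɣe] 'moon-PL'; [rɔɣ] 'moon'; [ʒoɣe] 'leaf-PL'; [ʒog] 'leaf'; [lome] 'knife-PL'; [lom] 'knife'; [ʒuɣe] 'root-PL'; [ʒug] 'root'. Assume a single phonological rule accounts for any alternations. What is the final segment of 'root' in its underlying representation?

/g/

The root 'root' surfaces as [ʒuɣe] and [ʒug], with a stem-final [ɣ] ~ [g] alternation.
But 'moon' keeps [ɣ] in both environments ([rɔɣe], [rɔɣ]), so there is no rule changing /ɣ/ to [g] in isolation.
Therefore /g/ is basic and [ɣ] is derived by intervocalic spirantization (voiced stops become fricatives between vowels).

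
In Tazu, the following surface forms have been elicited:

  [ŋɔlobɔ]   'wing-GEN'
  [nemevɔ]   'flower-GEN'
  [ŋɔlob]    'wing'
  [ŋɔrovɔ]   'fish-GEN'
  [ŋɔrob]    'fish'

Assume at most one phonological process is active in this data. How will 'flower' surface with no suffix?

'fish' shows [v] ~ [b] at the end of the stem ([ŋɔrovɔ] vs [ŋɔrob]).
The stem 'wing' ([ŋɔlobɔ], [ŋɔlob]) shows [b] unchanged in both environments, so [b] cannot be basic with [v] derived before the GEN suffix.
Therefore /v/ is basic and [b] is derived by word-final hardening (voiced fricatives become stops word-finally).
The one attested form of 'flower', [nemevɔ], shows underlying /nemev/. Applying the same rule word-finally gives [nemeb].

[nemeb]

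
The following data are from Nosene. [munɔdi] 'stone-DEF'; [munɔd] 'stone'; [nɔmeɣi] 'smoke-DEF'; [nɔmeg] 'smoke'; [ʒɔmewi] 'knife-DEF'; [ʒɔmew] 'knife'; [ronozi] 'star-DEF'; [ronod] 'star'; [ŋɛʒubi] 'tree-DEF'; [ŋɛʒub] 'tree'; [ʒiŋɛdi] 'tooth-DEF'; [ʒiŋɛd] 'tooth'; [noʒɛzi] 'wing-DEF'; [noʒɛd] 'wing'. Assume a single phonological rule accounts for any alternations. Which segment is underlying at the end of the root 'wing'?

In [noʒɛzi] and [noʒɛd] the final segment of 'wing' alternates: [z] ~ [d].
But 'stone' keeps [d] in both environments ([munɔdi], [munɔd]), so there is no rule changing /d/ to [z] before the DEF suffix.
The underlying segment must be /z/; voiced fricatives become stops word-finally, yielding [d] there.

/z/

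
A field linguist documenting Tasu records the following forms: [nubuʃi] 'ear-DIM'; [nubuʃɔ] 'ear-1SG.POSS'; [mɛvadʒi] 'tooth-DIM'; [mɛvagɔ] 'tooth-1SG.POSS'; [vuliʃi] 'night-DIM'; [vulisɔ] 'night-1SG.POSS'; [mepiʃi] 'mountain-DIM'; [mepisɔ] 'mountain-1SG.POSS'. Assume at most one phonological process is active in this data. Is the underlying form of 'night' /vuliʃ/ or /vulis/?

/vulis/

The root 'night' surfaces as [vuliʃi] and [vulisɔ], with a stem-final [ʃ] ~ [s] alternation.
The stem 'ear' ([nubuʃi], [nubuʃɔ]) shows [ʃ] unchanged in both environments, so [ʃ] cannot be basic with [s] derived before the 1SG.POSS suffix.
So /s/ is underlying, and a rule of palatalization before a front vowel — /g/ and /s/ become palato-alveolar [dʒ] and [ʃ] before a front vowel — gives [ʃ].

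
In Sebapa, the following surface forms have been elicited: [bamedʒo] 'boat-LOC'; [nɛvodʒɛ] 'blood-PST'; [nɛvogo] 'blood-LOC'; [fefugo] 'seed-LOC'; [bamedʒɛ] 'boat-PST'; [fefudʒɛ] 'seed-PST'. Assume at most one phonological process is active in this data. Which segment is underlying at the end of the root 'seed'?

/g/

In [fefudʒɛ] and [fefugo] the final segment of 'seed' alternates: [dʒ] ~ [g].
If /dʒ/ were underlying and a rule turned it into [g] before the LOC suffix, 'boat' would also alternate; but it has [dʒ] in both [bamedʒɛ] and [bamedʒo].
The alternation reflects palatalization before a front vowel: /g/ becomes palato-alveolar [dʒ] before a front vowel. /g/ is underlying.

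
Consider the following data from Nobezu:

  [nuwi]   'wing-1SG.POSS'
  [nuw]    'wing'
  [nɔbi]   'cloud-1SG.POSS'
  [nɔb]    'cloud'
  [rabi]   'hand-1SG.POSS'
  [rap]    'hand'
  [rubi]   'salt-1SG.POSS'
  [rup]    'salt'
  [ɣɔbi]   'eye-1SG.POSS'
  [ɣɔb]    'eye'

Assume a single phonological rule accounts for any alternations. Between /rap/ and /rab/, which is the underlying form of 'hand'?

/rap/

The root 'hand' surfaces as [rabi] and [rap], with a stem-final [b] ~ [p] alternation.
But 'cloud' keeps [b] in both environments ([nɔbi], [nɔb]), so there is no rule changing /b/ to [p] in isolation.
Therefore /p/ is basic and [b] is derived by intervocalic voicing (voiceless stops become voiced between vowels).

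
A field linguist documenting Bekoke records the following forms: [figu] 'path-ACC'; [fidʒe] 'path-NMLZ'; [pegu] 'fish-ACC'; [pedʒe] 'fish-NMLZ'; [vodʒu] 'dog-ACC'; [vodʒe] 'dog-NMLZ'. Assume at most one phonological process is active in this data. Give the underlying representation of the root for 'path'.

/fig/

The stem for 'path' ends in [g] in [figu] but [dʒ] in [fidʒe].
The stem 'dog' ([vodʒu], [vodʒe]) shows [dʒ] unchanged in both environments, so [dʒ] cannot be basic with [g] derived before the ACC suffix.
The underlying segment must be /g/; /g/ becomes palato-alveolar [dʒ] before a front vowel, yielding [dʒ] there.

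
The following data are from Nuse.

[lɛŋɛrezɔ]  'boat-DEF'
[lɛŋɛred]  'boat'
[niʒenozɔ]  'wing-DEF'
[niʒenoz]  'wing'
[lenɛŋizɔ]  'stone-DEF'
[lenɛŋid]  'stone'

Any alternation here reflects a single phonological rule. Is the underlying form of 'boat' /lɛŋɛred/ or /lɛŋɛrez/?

/lɛŋɛred/

The stem for 'boat' ends in [z] in [lɛŋɛrezɔ] but [d] in [lɛŋɛred].
The stem 'wing' ([niʒenozɔ], [niʒenoz]) shows [z] unchanged in both environments, so [z] cannot be basic with [d] derived in isolation.
So /d/ is underlying, and a rule of intervocalic spirantization — voiced stops become fricatives between vowels — gives [z].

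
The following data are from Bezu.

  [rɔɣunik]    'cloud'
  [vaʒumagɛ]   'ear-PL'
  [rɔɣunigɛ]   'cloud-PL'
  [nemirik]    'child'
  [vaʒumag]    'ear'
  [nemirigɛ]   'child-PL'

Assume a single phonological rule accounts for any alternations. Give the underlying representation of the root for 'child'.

/nemirik/

In [nemirigɛ] and [nemirik] the final segment of 'child' alternates: [g] ~ [k].
But 'ear' keeps [g] in both environments ([vaʒumagɛ], [vaʒumag]), so there is no rule changing /g/ to [k] in isolation.
The underlying segment must be /k/; voiceless stops become voiced between vowels, yielding [g] there.
The underlying form of 'child' is therefore /nemirik/.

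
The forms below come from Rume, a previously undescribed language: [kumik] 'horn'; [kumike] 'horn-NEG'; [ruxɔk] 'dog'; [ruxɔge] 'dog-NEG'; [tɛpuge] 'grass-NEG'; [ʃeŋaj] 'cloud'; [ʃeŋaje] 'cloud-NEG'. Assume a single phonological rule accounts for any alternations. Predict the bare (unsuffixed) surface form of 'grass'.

The stem for 'dog' ends in [k] in [ruxɔk] but [g] in [ruxɔge].
If /k/ were underlying and a rule turned it into [g] before the NEG suffix, 'horn' would also alternate; but it has [k] in both [kumik] and [kumike].
Therefore /g/ is basic and [k] is derived by word-final obstruent devoicing (voiced obstruents become voiceless word-finally).
From [tɛpuge] the stem 'grass' is /tɛpug/; word-finally this yields [tɛpuk].

[tɛpuk]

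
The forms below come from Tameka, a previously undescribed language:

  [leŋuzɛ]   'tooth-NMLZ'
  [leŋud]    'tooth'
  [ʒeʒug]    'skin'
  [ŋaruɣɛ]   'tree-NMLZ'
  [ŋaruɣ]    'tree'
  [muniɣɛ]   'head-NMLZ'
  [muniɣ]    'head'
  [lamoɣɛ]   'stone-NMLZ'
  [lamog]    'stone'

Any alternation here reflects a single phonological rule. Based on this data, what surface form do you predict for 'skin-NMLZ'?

[ʒeʒuɣɛ]

The stem for 'stone' ends in [ɣ] in [lamoɣɛ] but [g] in [lamog].
Compare 'head', with invariant [ɣ] in [muniɣɛ] and [muniɣ]: an analysis with underlying /ɣ/ and a rule producing [g] in isolation would wrongly predict alternation here too.
The alternation reflects intervocalic spirantization: voiced stops become fricatives between vowels. /g/ is underlying.
The one attested form of 'skin', [ʒeʒug], shows underlying /ʒeʒug/. Applying the same rule between vowels gives [ʒeʒuɣɛ].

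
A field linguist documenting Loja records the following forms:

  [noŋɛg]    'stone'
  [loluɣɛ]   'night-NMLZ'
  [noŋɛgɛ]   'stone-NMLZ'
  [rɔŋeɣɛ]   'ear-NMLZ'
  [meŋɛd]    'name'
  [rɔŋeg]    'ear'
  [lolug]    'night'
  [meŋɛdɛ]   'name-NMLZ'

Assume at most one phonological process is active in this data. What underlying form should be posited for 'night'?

/loluɣ/

The root 'night' surfaces as [lolug] and [loluɣɛ], with a stem-final [g] ~ [ɣ] alternation.
The stem 'stone' ([noŋɛg], [noŋɛgɛ]) shows [g] unchanged in both environments, so [g] cannot be basic with [ɣ] derived before the NMLZ suffix.
So /ɣ/ is underlying, and a rule of word-final hardening — voiced fricatives become stops word-finally — gives [g].
So 'night' = /loluɣ/.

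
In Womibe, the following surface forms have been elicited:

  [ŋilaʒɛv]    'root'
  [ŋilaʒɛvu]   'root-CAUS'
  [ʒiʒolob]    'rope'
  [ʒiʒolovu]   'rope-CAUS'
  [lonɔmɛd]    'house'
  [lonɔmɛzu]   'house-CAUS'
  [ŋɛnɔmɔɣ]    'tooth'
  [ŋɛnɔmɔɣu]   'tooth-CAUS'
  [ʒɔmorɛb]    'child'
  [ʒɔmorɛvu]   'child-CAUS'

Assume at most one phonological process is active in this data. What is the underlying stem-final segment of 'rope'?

/b/

The root 'rope' surfaces as [ʒiʒolob] and [ʒiʒolovu], with a stem-final [b] ~ [v] alternation.
If /v/ were underlying and a rule turned it into [b] in isolation, 'root' would also alternate; but it has [v] in both [ŋilaʒɛv] and [ŋilaʒɛvu].
The underlying segment must be /b/; voiced stops become fricatives between vowels, yielding [v] there.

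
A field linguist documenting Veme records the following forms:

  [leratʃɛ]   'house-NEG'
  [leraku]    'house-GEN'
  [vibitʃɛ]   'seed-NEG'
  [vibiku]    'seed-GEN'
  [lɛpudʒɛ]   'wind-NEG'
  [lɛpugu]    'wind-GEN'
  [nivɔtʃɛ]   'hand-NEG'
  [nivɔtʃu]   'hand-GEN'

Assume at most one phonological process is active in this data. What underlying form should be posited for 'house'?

/lerak/

The stem for 'house' ends in [tʃ] in [leratʃɛ] but [k] in [leraku].
Compare 'hand', with invariant [tʃ] in [nivɔtʃɛ] and [nivɔtʃu]: an analysis with underlying /tʃ/ and a rule producing [k] before the GEN suffix would wrongly predict alternation here too.
The underlying segment must be /k/; /k/ and /g/ become palato-alveolar [tʃ] and [dʒ] before a front vowel, yielding [tʃ] there.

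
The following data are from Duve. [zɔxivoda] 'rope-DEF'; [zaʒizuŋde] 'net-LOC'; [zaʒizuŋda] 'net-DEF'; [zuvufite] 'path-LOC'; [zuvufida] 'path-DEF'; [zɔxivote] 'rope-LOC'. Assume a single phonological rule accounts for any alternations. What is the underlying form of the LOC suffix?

The LOC suffix surfaces as [-de] and [-te], depending on the final segment of the stem.
The DEF suffix, which begins with [d], is invariant after every stem; so [d] is not altered by any rule here.
The LOC suffix is therefore /-te/ underlyingly, with post-nasal voicing: voiceless stops become voiced after a nasal.

/-te/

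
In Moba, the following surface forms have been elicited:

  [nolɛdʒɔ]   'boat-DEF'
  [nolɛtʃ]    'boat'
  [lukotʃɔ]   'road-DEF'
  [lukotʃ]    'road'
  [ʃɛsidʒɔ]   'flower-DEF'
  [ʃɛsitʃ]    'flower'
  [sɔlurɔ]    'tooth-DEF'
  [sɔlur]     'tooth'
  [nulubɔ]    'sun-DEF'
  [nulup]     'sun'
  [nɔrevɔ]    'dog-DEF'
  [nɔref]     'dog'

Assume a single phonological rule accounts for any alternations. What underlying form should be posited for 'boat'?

/nolɛdʒ/

'boat' shows [dʒ] ~ [tʃ] at the end of the stem ([nolɛdʒɔ] vs [nolɛtʃ]).
But 'road' keeps [tʃ] in both environments ([lukotʃɔ], [lukotʃ]), so there is no rule changing /tʃ/ to [dʒ] before the DEF suffix.
Therefore /dʒ/ is basic and [tʃ] is derived by word-final obstruent devoicing (voiced obstruents become voiceless word-finally).
So 'boat' = /nolɛdʒ/.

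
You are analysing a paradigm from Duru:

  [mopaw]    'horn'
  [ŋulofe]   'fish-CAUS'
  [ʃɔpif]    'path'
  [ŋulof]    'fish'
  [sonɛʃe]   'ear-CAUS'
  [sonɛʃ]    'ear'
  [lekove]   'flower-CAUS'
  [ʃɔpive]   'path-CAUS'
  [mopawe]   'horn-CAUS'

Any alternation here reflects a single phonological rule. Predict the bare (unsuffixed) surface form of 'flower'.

'path' shows [v] ~ [f] at the end of the stem ([ʃɔpive] vs [ʃɔpif]).
Compare 'fish', with invariant [f] in [ŋulofe] and [ŋulof]: an analysis with underlying /f/ and a rule producing [v] before the CAUS suffix would wrongly predict alternation here too.
Therefore /v/ is basic and [f] is derived by word-final obstruent devoicing (voiced obstruents become voiceless word-finally).
The one attested form of 'flower', [lekove], shows underlying /lekov/. Applying the same rule word-finally gives [lekof].

[lekof]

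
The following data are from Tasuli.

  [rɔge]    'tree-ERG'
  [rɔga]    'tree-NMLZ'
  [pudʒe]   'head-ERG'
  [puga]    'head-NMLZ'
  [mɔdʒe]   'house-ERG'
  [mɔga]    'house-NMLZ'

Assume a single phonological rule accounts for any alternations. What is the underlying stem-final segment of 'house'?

'house' shows [dʒ] ~ [g] at the end of the stem ([mɔdʒe] vs [mɔga]).
If /g/ were underlying and a rule turned it into [dʒ] before the ERG suffix, 'tree' would also alternate; but it has [g] in both [rɔge] and [rɔga].
So /dʒ/ is underlying, and a rule of depalatalization — palato-alveolar /dʒ/ becomes [g] when no front vowel follows — gives [g].

/dʒ/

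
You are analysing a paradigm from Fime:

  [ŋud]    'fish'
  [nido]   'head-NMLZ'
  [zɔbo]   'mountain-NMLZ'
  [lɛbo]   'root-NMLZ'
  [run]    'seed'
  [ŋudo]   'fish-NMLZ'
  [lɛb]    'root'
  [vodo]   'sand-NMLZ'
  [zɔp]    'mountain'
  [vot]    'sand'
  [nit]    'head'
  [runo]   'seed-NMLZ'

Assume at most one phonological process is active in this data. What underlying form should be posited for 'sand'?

In [vot] and [vodo] the final segment of 'sand' alternates: [t] ~ [d].
The stem 'fish' ([ŋud], [ŋudo]) shows [d] unchanged in both environments, so [d] cannot be basic with [t] derived in isolation.
Therefore /t/ is basic and [d] is derived by intervocalic voicing (voiceless stops become voiced between vowels).
The underlying form of 'sand' is therefore /vot/.

/vot/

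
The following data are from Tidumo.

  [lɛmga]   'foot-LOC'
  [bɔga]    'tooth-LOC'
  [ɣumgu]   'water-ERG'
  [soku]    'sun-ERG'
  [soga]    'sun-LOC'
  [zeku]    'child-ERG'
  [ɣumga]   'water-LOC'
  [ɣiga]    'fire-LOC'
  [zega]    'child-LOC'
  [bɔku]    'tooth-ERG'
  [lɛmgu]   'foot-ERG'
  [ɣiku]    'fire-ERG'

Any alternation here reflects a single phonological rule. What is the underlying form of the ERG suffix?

/-ku/

The ERG suffix surfaces as [-gu] and [-ku], depending on the final segment of the stem.
The LOC suffix, which begins with [g], is invariant after every stem; so [g] is not altered by any rule here.
So the underlying form is /-ku/, and voiceless stops become voiced after a nasal.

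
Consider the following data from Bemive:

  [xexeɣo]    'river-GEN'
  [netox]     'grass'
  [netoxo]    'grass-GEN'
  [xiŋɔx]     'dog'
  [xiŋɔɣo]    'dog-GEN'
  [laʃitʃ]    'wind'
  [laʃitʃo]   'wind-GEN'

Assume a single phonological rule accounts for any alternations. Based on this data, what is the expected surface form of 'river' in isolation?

[xexex]

'dog' shows [x] ~ [ɣ] at the end of the stem ([xiŋɔx] vs [xiŋɔɣo]).
Compare 'grass', with invariant [x] in [netox] and [netoxo]: an analysis with underlying /x/ and a rule producing [ɣ] before the GEN suffix would wrongly predict alternation here too.
So /ɣ/ is underlying, and a rule of word-final obstruent devoicing — voiced obstruents become voiceless word-finally — gives [x].
From [xexeɣo] the stem 'river' is /xexeɣ/; word-finally this yields [xexex].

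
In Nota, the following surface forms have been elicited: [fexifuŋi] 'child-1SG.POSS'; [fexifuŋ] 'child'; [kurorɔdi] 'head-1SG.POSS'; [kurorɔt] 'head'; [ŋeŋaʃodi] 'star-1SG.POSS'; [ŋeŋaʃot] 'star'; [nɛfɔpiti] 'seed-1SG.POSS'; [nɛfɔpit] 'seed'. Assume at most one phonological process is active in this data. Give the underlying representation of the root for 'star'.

/ŋeŋaʃod/

'star' shows [d] ~ [t] at the end of the stem ([ŋeŋaʃodi] vs [ŋeŋaʃot]).
Compare 'seed', with invariant [t] in [nɛfɔpiti] and [nɛfɔpit]: an analysis with underlying /t/ and a rule producing [d] before the 1SG.POSS suffix would wrongly predict alternation here too.
The underlying segment must be /d/; voiced obstruents become voiceless word-finally, yielding [t] there.
Hence 'star' is /ŋeŋaʃod/ underlyingly.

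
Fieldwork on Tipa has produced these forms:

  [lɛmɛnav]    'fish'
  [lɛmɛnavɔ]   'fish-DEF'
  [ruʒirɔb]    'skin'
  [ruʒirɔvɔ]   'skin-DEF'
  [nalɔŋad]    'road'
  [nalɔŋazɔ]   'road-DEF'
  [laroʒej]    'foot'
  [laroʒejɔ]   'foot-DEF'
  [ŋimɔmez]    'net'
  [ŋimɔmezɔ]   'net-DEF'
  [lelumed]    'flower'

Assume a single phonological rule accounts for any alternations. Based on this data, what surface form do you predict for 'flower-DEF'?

The stem for 'road' ends in [d] in [nalɔŋad] but [z] in [nalɔŋazɔ].
The stem 'net' ([ŋimɔmez], [ŋimɔmezɔ]) shows [z] unchanged in both environments, so [z] cannot be basic with [d] derived in isolation.
So /d/ is underlying, and a rule of intervocalic spirantization — voiced stops become fricatives between vowels — gives [z].
The one attested form of 'flower', [lelumed], shows underlying /lelumed/. Applying the same rule between vowels gives [lelumezɔ].

[lelumezɔ]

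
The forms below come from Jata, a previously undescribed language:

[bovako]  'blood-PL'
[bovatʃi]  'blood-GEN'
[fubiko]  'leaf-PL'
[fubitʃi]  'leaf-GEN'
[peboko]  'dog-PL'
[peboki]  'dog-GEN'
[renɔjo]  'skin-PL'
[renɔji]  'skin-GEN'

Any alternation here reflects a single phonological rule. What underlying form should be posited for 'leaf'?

/fubitʃ/

The stem for 'leaf' ends in [k] in [fubiko] but [tʃ] in [fubitʃi].
But 'dog' keeps [k] in both environments ([peboko], [peboki]), so there is no rule changing /k/ to [tʃ] before the GEN suffix.
So /tʃ/ is underlying, and a rule of depalatalization — palato-alveolar /tʃ/ becomes [k] when no front vowel follows — gives [k].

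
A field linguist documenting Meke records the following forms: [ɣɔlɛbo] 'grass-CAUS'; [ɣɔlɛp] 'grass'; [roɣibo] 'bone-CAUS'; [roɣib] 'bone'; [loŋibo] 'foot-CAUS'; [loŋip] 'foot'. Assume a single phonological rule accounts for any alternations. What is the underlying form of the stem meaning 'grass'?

/ɣɔlɛp/

The stem for 'grass' ends in [b] in [ɣɔlɛbo] but [p] in [ɣɔlɛp].
Compare 'bone', with invariant [b] in [roɣibo] and [roɣib]: an analysis with underlying /b/ and a rule producing [p] in isolation would wrongly predict alternation here too.
The alternation reflects intervocalic voicing: voiceless stops become voiced between vowels. /p/ is underlying.
So 'grass' = /ɣɔlɛp/.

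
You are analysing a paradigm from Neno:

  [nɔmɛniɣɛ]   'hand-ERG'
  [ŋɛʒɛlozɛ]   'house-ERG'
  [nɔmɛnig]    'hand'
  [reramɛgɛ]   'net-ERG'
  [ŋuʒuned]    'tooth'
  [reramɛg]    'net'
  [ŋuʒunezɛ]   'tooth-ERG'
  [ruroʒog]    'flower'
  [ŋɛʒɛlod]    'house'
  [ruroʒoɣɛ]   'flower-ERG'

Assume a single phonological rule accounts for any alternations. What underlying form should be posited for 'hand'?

'hand' shows [g] ~ [ɣ] at the end of the stem ([nɔmɛnig] vs [nɔmɛniɣɛ]).
If /g/ were underlying and a rule turned it into [ɣ] before the ERG suffix, 'net' would also alternate; but it has [g] in both [reramɛg] and [reramɛgɛ].
Therefore /ɣ/ is basic and [g] is derived by word-final hardening (voiced fricatives become stops word-finally).

/nɔmɛniɣ/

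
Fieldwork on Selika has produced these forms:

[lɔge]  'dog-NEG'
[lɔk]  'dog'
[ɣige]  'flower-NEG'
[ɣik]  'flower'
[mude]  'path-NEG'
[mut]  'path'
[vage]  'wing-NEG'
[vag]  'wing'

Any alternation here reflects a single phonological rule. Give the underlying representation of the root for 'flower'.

/ɣik/

The stem for 'flower' ends in [g] in [ɣige] but [k] in [ɣik].
The stem 'wing' ([vage], [vag]) shows [g] unchanged in both environments, so [g] cannot be basic with [k] derived in isolation.
The underlying segment must be /k/; voiceless stops become voiced between vowels, yielding [g] there.
The underlying form of 'flower' is therefore /ɣik/.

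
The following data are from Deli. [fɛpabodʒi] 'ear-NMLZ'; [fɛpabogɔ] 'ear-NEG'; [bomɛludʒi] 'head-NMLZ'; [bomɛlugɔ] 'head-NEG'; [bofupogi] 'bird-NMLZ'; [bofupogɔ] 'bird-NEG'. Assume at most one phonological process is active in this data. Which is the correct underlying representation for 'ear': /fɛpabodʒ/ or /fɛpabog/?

/fɛpabodʒ/

In [fɛpabodʒi] and [fɛpabogɔ] the final segment of 'ear' alternates: [dʒ] ~ [g].
But 'bird' keeps [g] in both environments ([bofupogi], [bofupogɔ]), so there is no rule changing /g/ to [dʒ] before the NMLZ suffix.
Therefore /dʒ/ is basic and [g] is derived by depalatalization (palato-alveolar /dʒ/ becomes [g] when no front vowel follows).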